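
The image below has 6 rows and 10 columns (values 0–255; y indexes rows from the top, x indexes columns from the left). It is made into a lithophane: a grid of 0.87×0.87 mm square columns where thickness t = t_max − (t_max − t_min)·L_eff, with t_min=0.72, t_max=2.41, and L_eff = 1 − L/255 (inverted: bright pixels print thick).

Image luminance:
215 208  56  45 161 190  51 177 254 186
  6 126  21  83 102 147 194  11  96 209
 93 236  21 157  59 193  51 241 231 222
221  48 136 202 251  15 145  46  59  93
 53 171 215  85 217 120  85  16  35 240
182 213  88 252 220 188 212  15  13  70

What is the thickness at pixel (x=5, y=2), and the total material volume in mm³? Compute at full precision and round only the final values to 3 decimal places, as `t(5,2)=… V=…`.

t(5,2)=1.999 V=72.568

span = t_max - t_min = 2.41 - 0.72 = 1.690
L(5,2) = 193, L_eff = 1 - 193/255 = 0.243137 (inverted)
t(5,2) = 2.41 - 1.690·0.243137 = 1.999
Σt over all 6·10 pixels = 611203/6375 ≈ 95.8749804
V = pitch²·Σt = 0.87²·611203/6375 = 72.568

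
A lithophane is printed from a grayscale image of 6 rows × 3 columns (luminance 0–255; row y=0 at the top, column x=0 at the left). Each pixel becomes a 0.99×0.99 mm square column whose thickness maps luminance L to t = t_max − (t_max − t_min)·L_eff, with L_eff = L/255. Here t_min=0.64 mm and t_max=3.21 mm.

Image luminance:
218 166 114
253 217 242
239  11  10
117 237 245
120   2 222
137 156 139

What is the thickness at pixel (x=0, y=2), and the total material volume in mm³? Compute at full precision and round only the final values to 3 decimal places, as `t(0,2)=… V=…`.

t(0,2)=0.801 V=28.528

span = t_max - t_min = 3.21 - 0.64 = 2.570
L(0,2) = 239, L_eff = 239/255 = 0.937255
t(0,2) = 3.21 - 2.570·0.937255 = 0.801
Σt over all 6·3 pixels = 29689/1020 ≈ 29.1068627
V = pitch²·Σt = 0.99²·29689/1020 = 28.528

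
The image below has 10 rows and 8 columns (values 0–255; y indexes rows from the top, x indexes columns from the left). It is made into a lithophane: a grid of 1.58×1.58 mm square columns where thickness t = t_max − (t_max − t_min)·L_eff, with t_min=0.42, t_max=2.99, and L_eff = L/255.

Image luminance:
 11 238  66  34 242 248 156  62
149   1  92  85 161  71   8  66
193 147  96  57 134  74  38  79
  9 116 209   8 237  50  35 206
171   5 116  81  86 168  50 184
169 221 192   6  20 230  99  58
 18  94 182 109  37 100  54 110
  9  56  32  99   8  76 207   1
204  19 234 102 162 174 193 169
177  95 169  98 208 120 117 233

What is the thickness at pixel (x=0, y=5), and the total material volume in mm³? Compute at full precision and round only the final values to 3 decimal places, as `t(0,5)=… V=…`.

span = t_max - t_min = 2.99 - 0.42 = 2.570
L(0,5) = 169, L_eff = 169/255 = 0.662745
t(0,5) = 2.99 - 2.570·0.662745 = 1.287
Σt over all 10·8 pixels = 38123/255 ≈ 149.5019608
V = pitch²·Σt = 1.58²·38123/255 = 373.217

t(0,5)=1.287 V=373.217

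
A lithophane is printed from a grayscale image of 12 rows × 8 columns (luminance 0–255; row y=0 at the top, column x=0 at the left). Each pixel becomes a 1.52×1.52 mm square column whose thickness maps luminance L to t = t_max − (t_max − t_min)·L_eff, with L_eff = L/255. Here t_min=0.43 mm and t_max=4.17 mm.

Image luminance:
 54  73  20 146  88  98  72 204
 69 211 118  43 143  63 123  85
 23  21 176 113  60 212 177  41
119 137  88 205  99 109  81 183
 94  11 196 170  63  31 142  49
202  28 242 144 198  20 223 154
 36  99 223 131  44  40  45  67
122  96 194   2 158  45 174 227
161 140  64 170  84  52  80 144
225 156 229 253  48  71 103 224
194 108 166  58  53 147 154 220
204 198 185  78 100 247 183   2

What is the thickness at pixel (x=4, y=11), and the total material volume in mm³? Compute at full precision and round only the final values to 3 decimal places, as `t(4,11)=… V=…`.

t(4,11)=2.703 V=530.976

span = t_max - t_min = 4.17 - 0.43 = 3.740
L(4,11) = 100, L_eff = 100/255 = 0.392157
t(4,11) = 4.17 - 3.740·0.392157 = 2.703
Σt over all 12·8 pixels = 229.82
V = pitch²·Σt = 1.52²·229.82 = 530.976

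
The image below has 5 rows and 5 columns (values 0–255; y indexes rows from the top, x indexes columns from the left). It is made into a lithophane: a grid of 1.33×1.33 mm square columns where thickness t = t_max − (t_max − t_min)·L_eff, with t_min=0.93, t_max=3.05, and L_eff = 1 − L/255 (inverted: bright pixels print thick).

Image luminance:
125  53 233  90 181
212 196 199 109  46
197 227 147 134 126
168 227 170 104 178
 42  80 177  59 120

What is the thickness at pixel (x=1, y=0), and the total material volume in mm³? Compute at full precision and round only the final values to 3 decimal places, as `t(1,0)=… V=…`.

span = t_max - t_min = 3.05 - 0.93 = 2.120
L(1,0) = 53, L_eff = 1 - 53/255 = 0.792157 (inverted)
t(1,0) = 3.05 - 2.120·0.792157 = 1.371
Σt over all 5·5 pixels = 18081/340 ≈ 53.1794118
V = pitch²·Σt = 1.33²·18081/340 = 94.069

t(1,0)=1.371 V=94.069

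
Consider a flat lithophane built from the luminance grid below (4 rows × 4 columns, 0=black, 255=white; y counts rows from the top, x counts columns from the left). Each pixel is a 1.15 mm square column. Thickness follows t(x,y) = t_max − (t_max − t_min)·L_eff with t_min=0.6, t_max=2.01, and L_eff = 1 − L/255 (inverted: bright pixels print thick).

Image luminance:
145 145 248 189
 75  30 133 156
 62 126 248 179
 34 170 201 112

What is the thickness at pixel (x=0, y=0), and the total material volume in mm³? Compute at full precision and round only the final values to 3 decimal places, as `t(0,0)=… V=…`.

span = t_max - t_min = 2.01 - 0.6 = 1.410
L(0,0) = 145, L_eff = 1 - 145/255 = 0.431373 (inverted)
t(0,0) = 2.01 - 1.410·0.431373 = 1.402
Σt over all 4·4 pixels = 187491/8500 ≈ 22.0577647
V = pitch²·Σt = 1.15²·187491/8500 = 29.171

t(0,0)=1.402 V=29.171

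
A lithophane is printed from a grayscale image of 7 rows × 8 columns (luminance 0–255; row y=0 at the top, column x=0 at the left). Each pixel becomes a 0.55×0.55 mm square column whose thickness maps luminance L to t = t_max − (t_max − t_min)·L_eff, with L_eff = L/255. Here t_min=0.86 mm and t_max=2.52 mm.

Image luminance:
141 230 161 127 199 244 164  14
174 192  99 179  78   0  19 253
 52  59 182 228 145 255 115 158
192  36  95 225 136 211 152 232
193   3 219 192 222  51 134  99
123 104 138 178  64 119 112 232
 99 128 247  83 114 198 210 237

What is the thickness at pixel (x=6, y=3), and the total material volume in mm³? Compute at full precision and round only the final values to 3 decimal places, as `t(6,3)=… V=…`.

t(6,3)=1.531 V=26.451

span = t_max - t_min = 2.52 - 0.86 = 1.660
L(6,3) = 152, L_eff = 152/255 = 0.596078
t(6,3) = 2.52 - 1.660·0.596078 = 1.531
Σt over all 7·8 pixels = 557431/6375 ≈ 87.4401569
V = pitch²·Σt = 0.55²·557431/6375 = 26.451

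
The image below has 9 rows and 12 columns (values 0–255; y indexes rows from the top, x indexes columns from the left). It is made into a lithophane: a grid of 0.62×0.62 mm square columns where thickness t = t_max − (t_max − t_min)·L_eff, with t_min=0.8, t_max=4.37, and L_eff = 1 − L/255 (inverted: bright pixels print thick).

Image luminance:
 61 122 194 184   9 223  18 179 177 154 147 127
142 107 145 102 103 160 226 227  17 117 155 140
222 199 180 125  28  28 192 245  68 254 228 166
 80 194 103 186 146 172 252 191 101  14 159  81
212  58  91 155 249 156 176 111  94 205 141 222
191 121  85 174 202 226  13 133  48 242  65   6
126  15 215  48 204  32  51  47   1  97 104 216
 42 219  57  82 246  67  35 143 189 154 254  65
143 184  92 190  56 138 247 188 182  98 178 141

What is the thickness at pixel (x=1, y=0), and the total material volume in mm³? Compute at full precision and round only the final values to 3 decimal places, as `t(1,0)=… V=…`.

span = t_max - t_min = 4.37 - 0.8 = 3.570
L(1,0) = 122, L_eff = 1 - 122/255 = 0.521569 (inverted)
t(1,0) = 4.37 - 3.570·0.521569 = 2.508
Σt over all 9·12 pixels = 293.208
V = pitch²·Σt = 0.62²·293.208 = 112.709

t(1,0)=2.508 V=112.709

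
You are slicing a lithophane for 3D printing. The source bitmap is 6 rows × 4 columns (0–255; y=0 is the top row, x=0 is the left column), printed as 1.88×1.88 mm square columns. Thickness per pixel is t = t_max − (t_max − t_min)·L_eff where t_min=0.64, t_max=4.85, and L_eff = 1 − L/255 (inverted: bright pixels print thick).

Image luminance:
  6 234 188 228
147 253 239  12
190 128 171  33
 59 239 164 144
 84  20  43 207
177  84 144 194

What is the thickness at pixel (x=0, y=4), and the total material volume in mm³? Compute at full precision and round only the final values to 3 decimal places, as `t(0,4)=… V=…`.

t(0,4)=2.027 V=251.986

span = t_max - t_min = 4.85 - 0.64 = 4.210
L(0,4) = 84, L_eff = 1 - 84/255 = 0.670588 (inverted)
t(0,4) = 4.85 - 4.210·0.670588 = 2.027
Σt over all 6·4 pixels = 454507/6375 ≈ 71.2952157
V = pitch²·Σt = 1.88²·454507/6375 = 251.986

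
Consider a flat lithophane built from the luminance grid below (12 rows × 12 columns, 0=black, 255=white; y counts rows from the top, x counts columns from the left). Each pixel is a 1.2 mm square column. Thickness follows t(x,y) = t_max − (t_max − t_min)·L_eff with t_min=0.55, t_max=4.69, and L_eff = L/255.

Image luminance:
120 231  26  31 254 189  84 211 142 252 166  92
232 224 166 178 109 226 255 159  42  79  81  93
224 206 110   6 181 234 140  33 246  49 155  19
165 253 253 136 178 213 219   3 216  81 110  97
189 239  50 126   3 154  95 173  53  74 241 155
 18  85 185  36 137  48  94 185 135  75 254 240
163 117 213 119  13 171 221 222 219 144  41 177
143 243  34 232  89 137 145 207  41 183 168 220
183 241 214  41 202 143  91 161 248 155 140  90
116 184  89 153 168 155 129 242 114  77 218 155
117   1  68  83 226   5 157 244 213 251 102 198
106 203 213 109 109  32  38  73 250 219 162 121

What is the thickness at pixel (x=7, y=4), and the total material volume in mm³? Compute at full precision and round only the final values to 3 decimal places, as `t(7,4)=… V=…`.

span = t_max - t_min = 4.69 - 0.55 = 4.140
L(7,4) = 173, L_eff = 173/255 = 0.678431
t(7,4) = 4.69 - 4.140·0.678431 = 1.881
Σt over all 12·12 pixels = 714642/2125 ≈ 336.3021176
V = pitch²·Σt = 1.2²·714642/2125 = 484.275

t(7,4)=1.881 V=484.275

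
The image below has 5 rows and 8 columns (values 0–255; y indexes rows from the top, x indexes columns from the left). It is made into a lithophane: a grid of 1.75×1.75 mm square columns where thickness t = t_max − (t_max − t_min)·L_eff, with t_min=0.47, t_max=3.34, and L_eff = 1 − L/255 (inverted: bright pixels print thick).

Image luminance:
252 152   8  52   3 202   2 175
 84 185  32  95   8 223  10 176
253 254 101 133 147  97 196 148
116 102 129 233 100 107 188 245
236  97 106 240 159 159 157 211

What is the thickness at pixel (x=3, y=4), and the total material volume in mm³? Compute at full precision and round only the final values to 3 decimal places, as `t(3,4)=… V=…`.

span = t_max - t_min = 3.34 - 0.47 = 2.870
L(3,4) = 240, L_eff = 1 - 240/255 = 0.058824 (inverted)
t(3,4) = 3.34 - 2.870·0.058824 = 3.171
Σt over all 5·8 pixels = 2078851/25500 ≈ 81.5235686
V = pitch²·Σt = 1.75²·2078851/25500 = 249.666

t(3,4)=3.171 V=249.666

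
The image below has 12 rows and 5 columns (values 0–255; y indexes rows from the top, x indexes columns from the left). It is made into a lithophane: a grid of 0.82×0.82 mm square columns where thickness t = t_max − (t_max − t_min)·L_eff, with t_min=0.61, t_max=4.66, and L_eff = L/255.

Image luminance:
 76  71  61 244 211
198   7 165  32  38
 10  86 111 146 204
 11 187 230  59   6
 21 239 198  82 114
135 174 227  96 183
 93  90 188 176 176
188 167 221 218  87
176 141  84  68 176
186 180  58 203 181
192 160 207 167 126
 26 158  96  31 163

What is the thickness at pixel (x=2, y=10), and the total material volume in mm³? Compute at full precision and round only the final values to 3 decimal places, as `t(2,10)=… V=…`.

t(2,10)=1.372 V=102.515

span = t_max - t_min = 4.66 - 0.61 = 4.050
L(2,10) = 207, L_eff = 207/255 = 0.811765
t(2,10) = 4.66 - 4.050·0.811765 = 1.372
Σt over all 12·5 pixels = 51837/340 ≈ 152.4617647
V = pitch²·Σt = 0.82²·51837/340 = 102.515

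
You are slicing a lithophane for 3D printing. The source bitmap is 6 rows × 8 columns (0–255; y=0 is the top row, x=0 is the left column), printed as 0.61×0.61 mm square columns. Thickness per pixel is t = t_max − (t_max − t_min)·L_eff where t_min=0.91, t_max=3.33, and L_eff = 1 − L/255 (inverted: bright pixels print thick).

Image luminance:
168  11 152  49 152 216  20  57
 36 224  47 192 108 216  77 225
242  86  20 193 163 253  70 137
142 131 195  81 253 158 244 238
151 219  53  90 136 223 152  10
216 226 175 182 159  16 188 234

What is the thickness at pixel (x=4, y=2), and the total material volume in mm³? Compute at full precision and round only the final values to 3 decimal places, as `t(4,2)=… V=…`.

t(4,2)=2.457 V=40.923

span = t_max - t_min = 3.33 - 0.91 = 2.420
L(4,2) = 163, L_eff = 1 - 163/255 = 0.360784 (inverted)
t(4,2) = 3.33 - 2.420·0.360784 = 2.457
Σt over all 6·8 pixels = 701113/6375 ≈ 109.9785098
V = pitch²·Σt = 0.61²·701113/6375 = 40.923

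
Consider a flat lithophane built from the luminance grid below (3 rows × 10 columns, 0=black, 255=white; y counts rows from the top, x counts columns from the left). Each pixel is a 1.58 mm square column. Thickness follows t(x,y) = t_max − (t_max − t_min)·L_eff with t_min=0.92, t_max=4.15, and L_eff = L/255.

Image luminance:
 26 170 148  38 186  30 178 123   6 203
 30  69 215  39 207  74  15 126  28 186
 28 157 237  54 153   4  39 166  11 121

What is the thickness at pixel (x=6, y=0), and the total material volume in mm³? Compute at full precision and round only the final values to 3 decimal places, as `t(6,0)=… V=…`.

span = t_max - t_min = 4.15 - 0.92 = 3.230
L(6,0) = 178, L_eff = 178/255 = 0.698039
t(6,0) = 4.15 - 3.230·0.698039 = 1.895
Σt over all 3·10 pixels = 128477/1500 ≈ 85.6513333
V = pitch²·Σt = 1.58²·128477/1500 = 213.820

t(6,0)=1.895 V=213.820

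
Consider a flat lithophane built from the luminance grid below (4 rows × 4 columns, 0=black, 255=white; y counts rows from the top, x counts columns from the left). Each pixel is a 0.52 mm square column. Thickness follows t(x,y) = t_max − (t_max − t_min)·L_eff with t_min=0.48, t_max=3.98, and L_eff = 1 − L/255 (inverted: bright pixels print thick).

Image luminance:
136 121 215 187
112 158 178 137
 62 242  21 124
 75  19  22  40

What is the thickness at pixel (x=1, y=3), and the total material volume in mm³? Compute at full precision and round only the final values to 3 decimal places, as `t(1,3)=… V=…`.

t(1,3)=0.741 V=8.939

span = t_max - t_min = 3.98 - 0.48 = 3.500
L(1,3) = 19, L_eff = 1 - 19/255 = 0.925490 (inverted)
t(1,3) = 3.98 - 3.500·0.925490 = 0.741
Σt over all 4·4 pixels = 84299/2550 ≈ 33.0584314
V = pitch²·Σt = 0.52²·84299/2550 = 8.939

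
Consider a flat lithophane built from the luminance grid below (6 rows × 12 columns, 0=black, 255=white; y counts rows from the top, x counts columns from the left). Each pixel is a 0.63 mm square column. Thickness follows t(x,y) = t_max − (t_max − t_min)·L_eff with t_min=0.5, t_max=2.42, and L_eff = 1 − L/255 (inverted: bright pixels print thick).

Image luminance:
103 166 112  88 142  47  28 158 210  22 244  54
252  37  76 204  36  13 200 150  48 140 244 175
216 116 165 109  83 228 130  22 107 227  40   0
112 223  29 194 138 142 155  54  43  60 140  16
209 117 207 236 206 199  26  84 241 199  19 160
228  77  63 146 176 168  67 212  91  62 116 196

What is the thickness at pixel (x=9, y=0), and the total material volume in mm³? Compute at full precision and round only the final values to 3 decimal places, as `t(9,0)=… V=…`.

span = t_max - t_min = 2.42 - 0.5 = 1.920
L(9,0) = 22, L_eff = 1 - 22/255 = 0.913725 (inverted)
t(9,0) = 2.42 - 1.920·0.913725 = 0.666
Σt over all 6·12 pixels = 223748/2125 ≈ 105.2931765
V = pitch²·Σt = 0.63²·223748/2125 = 41.791

t(9,0)=0.666 V=41.791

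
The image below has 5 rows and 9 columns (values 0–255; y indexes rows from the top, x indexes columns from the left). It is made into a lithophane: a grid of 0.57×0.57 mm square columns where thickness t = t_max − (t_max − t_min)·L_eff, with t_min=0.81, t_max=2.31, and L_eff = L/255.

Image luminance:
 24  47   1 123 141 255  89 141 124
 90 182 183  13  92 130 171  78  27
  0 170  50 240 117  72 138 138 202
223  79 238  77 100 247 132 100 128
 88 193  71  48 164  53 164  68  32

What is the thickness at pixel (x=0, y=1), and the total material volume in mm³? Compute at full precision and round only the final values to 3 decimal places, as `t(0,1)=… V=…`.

span = t_max - t_min = 2.31 - 0.81 = 1.500
L(0,1) = 90, L_eff = 90/255 = 0.352941
t(0,1) = 2.31 - 1.500·0.352941 = 1.781
Σt over all 5·9 pixels = 24857/340 ≈ 73.1088235
V = pitch²·Σt = 0.57²·24857/340 = 23.753

t(0,1)=1.781 V=23.753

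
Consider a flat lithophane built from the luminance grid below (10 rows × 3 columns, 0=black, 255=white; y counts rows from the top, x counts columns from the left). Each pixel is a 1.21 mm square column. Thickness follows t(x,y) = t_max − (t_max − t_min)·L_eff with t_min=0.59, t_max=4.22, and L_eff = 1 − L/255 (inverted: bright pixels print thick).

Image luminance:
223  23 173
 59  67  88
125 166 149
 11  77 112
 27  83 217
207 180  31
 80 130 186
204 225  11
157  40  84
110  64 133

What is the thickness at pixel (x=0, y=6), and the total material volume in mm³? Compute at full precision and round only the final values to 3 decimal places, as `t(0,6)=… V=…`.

t(0,6)=1.729 V=97.652

span = t_max - t_min = 4.22 - 0.59 = 3.630
L(0,6) = 80, L_eff = 1 - 80/255 = 0.686275 (inverted)
t(0,6) = 4.22 - 3.630·0.686275 = 1.729
Σt over all 10·3 pixels = 141733/2125 ≈ 66.6978824
V = pitch²·Σt = 1.21²·141733/2125 = 97.652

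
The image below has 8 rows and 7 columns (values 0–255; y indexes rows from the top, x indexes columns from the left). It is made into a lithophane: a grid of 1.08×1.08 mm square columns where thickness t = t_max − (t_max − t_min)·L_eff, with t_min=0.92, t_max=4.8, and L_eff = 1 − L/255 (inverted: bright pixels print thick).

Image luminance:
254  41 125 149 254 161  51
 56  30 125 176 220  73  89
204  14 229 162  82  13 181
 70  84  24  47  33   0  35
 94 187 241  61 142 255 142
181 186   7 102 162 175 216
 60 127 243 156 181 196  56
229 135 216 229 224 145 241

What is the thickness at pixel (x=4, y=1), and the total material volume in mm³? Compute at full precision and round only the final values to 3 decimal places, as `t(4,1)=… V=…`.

span = t_max - t_min = 4.8 - 0.92 = 3.880
L(4,1) = 220, L_eff = 1 - 220/255 = 0.137255 (inverted)
t(4,1) = 4.8 - 3.880·0.137255 = 4.267
Σt over all 8·7 pixels = 1062827/6375 ≈ 166.7179608
V = pitch²·Σt = 1.08²·1062827/6375 = 194.460

t(4,1)=4.267 V=194.460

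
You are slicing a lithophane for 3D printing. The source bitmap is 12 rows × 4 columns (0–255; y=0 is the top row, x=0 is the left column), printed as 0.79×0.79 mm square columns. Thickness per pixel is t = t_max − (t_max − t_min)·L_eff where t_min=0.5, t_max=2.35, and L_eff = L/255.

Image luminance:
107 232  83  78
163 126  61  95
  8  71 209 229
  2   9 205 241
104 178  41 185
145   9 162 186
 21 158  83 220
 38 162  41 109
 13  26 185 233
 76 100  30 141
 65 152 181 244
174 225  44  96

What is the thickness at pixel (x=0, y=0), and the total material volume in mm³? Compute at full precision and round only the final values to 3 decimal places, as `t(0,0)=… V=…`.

t(0,0)=1.574 V=44.382

span = t_max - t_min = 2.35 - 0.5 = 1.850
L(0,0) = 107, L_eff = 107/255 = 0.419608
t(0,0) = 2.35 - 1.850·0.419608 = 1.574
Σt over all 12·4 pixels = 10667/150 ≈ 71.1133333
V = pitch²·Σt = 0.79²·10667/150 = 44.382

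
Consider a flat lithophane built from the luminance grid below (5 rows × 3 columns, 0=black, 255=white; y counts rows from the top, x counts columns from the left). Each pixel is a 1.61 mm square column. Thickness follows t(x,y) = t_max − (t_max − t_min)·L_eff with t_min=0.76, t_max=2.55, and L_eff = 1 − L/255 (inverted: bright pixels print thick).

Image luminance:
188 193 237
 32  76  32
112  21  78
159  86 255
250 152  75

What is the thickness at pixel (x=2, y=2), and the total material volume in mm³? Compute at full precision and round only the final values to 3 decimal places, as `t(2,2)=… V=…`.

t(2,2)=1.308 V=64.958

span = t_max - t_min = 2.55 - 0.76 = 1.790
L(2,2) = 78, L_eff = 1 - 78/255 = 0.694118 (inverted)
t(2,2) = 2.55 - 1.790·0.694118 = 1.308
Σt over all 5·3 pixels = 319517/12750 ≈ 25.0601569
V = pitch²·Σt = 1.61²·319517/12750 = 64.958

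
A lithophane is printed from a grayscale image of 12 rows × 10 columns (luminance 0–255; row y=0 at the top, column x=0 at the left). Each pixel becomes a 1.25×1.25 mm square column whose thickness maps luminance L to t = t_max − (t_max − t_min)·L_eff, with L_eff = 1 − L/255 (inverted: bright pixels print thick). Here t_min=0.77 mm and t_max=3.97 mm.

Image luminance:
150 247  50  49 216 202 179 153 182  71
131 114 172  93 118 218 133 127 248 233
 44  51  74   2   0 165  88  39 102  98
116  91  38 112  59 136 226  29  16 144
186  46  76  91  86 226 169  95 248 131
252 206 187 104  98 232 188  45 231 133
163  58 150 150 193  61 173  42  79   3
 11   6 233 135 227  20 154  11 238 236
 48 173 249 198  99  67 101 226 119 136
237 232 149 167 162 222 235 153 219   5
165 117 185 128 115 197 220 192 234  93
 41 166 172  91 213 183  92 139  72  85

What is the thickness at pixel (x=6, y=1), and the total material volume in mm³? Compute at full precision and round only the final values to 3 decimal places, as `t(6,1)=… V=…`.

span = t_max - t_min = 3.97 - 0.77 = 3.200
L(6,1) = 133, L_eff = 1 - 133/255 = 0.478431 (inverted)
t(6,1) = 3.97 - 3.200·0.478431 = 2.439
Σt over all 12·10 pixels = 376786/1275 ≈ 295.5184314
V = pitch²·Σt = 1.25²·376786/1275 = 461.748

t(6,1)=2.439 V=461.748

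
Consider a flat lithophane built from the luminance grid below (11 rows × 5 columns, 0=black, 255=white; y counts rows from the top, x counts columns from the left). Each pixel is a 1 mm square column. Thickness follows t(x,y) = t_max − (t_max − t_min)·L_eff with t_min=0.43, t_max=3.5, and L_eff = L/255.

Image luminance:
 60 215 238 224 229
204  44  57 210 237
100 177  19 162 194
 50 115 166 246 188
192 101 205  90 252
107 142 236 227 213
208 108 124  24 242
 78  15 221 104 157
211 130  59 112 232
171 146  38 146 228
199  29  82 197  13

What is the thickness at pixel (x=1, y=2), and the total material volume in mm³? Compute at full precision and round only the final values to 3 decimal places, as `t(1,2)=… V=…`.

t(1,2)=1.369 V=94.091

span = t_max - t_min = 3.5 - 0.43 = 3.070
L(1,2) = 177, L_eff = 177/255 = 0.694118
t(1,2) = 3.5 - 3.070·0.694118 = 1.369
Σt over all 11·5 pixels = 599833/6375 ≈ 94.0914510
V = pitch²·Σt = 1²·599833/6375 = 94.091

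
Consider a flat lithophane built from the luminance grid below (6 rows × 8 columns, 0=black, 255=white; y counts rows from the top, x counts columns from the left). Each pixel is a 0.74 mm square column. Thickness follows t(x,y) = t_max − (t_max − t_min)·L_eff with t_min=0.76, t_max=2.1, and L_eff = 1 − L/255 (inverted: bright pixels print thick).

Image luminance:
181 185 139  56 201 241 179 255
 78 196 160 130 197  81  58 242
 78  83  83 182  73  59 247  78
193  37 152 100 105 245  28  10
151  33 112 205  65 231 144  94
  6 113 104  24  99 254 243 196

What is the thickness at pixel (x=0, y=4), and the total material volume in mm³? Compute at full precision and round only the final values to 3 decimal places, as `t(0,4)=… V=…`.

span = t_max - t_min = 2.1 - 0.76 = 1.340
L(0,4) = 151, L_eff = 1 - 151/255 = 0.407843 (inverted)
t(0,4) = 2.1 - 1.340·0.407843 = 1.553
Σt over all 6·8 pixels = 447161/6375 ≈ 70.1429020
V = pitch²·Σt = 0.74²·447161/6375 = 38.410

t(0,4)=1.553 V=38.410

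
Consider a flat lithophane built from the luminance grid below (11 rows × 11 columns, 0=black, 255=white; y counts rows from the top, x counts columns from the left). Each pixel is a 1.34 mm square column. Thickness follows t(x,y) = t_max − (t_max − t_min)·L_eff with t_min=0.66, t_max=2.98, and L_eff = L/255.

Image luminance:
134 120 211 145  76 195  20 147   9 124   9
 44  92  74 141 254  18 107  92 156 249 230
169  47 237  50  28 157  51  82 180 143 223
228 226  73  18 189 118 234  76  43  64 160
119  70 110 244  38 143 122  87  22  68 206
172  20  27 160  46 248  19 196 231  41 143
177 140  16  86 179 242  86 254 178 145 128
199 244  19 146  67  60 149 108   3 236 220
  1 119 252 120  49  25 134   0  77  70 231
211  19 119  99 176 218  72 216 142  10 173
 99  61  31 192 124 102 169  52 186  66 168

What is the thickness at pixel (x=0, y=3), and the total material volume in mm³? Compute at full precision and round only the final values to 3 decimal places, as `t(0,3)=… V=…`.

span = t_max - t_min = 2.98 - 0.66 = 2.320
L(0,3) = 228, L_eff = 228/255 = 0.894118
t(0,3) = 2.98 - 2.320·0.894118 = 0.906
Σt over all 11·11 pixels = 575191/2550 ≈ 225.5650980
V = pitch²·Σt = 1.34²·575191/2550 = 405.025

t(0,3)=0.906 V=405.025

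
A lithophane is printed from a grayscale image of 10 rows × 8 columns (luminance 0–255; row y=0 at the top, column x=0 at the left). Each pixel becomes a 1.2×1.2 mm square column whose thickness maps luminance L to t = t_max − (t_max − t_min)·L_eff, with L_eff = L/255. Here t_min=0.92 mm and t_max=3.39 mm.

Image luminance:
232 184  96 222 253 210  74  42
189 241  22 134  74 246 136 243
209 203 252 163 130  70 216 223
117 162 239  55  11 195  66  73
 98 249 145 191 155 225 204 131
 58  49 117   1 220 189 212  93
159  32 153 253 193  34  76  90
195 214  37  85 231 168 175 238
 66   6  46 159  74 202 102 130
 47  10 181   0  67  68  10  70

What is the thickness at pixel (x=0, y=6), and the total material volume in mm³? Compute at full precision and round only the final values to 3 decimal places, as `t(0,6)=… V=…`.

span = t_max - t_min = 3.39 - 0.92 = 2.470
L(0,6) = 159, L_eff = 159/255 = 0.623529
t(0,6) = 3.39 - 2.470·0.623529 = 1.850
Σt over all 10·8 pixels = 140859/850 ≈ 165.7164706
V = pitch²·Σt = 1.2²·140859/850 = 238.632

t(0,6)=1.850 V=238.632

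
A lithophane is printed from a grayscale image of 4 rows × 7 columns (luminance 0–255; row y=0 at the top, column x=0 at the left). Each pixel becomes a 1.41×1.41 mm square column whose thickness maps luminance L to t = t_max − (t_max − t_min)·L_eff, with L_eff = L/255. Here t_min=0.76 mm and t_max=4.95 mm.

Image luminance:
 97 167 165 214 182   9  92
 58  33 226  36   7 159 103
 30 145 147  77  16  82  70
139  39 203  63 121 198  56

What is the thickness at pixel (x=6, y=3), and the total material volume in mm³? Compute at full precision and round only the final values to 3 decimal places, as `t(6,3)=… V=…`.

t(6,3)=4.030 V=179.705

span = t_max - t_min = 4.95 - 0.76 = 4.190
L(6,3) = 56, L_eff = 56/255 = 0.219608
t(6,3) = 4.95 - 4.190·0.219608 = 4.030
Σt over all 4·7 pixels = 384159/4250 ≈ 90.3903529
V = pitch²·Σt = 1.41²·384159/4250 = 179.705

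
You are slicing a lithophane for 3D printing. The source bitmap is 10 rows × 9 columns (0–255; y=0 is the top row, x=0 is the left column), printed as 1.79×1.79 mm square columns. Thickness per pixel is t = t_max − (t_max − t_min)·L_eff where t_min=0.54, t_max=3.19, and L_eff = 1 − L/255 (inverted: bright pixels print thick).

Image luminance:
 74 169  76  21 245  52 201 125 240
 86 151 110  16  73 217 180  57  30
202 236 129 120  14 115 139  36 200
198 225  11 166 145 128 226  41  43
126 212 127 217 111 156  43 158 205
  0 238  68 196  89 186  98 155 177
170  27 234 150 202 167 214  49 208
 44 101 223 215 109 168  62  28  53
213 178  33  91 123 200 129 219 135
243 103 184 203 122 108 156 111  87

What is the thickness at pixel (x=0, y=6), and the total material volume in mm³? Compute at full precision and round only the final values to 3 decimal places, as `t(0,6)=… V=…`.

t(0,6)=2.307 V=559.318

span = t_max - t_min = 3.19 - 0.54 = 2.650
L(0,6) = 170, L_eff = 1 - 170/255 = 0.333333 (inverted)
t(0,6) = 3.19 - 2.650·0.333333 = 2.307
Σt over all 10·9 pixels = 52369/300 ≈ 174.5633333
V = pitch²·Σt = 1.79²·52369/300 = 559.318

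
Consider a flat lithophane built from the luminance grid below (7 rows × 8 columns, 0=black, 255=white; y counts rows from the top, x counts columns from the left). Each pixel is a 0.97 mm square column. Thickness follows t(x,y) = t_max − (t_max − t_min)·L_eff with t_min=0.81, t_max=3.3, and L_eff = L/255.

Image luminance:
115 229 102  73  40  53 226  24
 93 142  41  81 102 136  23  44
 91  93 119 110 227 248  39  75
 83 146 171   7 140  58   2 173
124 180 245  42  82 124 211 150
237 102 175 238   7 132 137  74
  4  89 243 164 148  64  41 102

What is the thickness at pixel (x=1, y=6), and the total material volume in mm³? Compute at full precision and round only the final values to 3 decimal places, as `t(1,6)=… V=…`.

span = t_max - t_min = 3.3 - 0.81 = 2.490
L(1,6) = 89, L_eff = 89/255 = 0.349020
t(1,6) = 3.3 - 2.490·0.349020 = 2.431
Σt over all 7·8 pixels = 1037857/8500 ≈ 122.1008235
V = pitch²·Σt = 0.97²·1037857/8500 = 114.885

t(1,6)=2.431 V=114.885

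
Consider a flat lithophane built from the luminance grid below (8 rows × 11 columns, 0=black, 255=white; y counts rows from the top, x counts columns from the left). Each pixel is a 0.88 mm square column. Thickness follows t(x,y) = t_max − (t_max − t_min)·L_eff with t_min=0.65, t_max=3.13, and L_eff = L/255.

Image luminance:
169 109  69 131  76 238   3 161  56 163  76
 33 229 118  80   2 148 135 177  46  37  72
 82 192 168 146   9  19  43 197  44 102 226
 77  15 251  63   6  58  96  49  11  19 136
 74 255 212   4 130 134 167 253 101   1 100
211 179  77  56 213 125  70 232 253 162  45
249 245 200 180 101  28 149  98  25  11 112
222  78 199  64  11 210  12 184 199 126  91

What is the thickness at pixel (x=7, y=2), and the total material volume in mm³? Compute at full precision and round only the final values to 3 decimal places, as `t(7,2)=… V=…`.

t(7,2)=1.214 V=136.593

span = t_max - t_min = 3.13 - 0.65 = 2.480
L(7,2) = 197, L_eff = 197/255 = 0.772549
t(7,2) = 3.13 - 2.480·0.772549 = 1.214
Σt over all 8·11 pixels = 74964/425 ≈ 176.3858824
V = pitch²·Σt = 0.88²·74964/425 = 136.593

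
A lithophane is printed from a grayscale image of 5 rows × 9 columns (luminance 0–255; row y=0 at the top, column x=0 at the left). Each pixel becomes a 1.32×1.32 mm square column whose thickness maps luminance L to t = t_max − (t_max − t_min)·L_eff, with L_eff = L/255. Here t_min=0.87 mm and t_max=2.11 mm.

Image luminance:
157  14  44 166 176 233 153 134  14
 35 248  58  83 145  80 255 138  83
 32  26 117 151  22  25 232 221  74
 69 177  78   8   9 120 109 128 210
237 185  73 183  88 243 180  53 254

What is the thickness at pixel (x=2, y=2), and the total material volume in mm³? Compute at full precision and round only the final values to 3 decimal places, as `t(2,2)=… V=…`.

span = t_max - t_min = 2.11 - 0.87 = 1.240
L(2,2) = 117, L_eff = 117/255 = 0.458824
t(2,2) = 2.11 - 1.240·0.458824 = 1.541
Σt over all 5·9 pixels = 115783/1700 ≈ 68.1076471
V = pitch²·Σt = 1.32²·115783/1700 = 118.671

t(2,2)=1.541 V=118.671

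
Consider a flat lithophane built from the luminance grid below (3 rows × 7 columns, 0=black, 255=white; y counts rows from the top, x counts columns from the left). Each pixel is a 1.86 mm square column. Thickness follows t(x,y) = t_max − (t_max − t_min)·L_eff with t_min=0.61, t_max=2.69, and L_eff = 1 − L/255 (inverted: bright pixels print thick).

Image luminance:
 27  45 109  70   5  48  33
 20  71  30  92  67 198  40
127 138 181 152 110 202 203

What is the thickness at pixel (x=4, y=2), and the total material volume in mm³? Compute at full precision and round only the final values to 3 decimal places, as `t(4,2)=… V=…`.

t(4,2)=1.507 V=99.853

span = t_max - t_min = 2.69 - 0.61 = 2.080
L(4,2) = 110, L_eff = 1 - 110/255 = 0.568627 (inverted)
t(4,2) = 2.69 - 2.080·0.568627 = 1.507
Σt over all 3·7 pixels = 245333/8500 ≈ 28.8627059
V = pitch²·Σt = 1.86²·245333/8500 = 99.853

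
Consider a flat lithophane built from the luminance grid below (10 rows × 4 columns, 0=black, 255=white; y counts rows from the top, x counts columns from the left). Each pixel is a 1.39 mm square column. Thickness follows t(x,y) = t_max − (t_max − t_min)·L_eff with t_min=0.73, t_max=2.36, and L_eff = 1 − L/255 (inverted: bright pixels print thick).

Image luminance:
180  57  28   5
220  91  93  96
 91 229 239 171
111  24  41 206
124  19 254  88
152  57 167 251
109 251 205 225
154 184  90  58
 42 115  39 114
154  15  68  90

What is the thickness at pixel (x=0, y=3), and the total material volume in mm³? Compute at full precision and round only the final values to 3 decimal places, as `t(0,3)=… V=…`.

t(0,3)=1.440 V=117.020

span = t_max - t_min = 2.36 - 0.73 = 1.630
L(0,3) = 111, L_eff = 1 - 111/255 = 0.564706 (inverted)
t(0,3) = 2.36 - 1.630·0.564706 = 1.440
Σt over all 10·4 pixels = 1544441/25500 ≈ 60.5663137
V = pitch²·Σt = 1.39²·1544441/25500 = 117.020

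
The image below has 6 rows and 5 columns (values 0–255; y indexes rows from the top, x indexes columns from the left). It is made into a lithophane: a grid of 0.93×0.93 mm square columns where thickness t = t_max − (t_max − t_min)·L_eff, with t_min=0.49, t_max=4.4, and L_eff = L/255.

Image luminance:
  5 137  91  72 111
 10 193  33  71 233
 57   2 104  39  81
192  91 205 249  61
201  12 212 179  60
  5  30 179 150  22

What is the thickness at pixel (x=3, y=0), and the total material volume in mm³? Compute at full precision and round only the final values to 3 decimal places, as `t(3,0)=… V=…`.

span = t_max - t_min = 4.4 - 0.49 = 3.910
L(3,0) = 72, L_eff = 72/255 = 0.282353
t(3,0) = 4.4 - 3.910·0.282353 = 3.296
Σt over all 6·5 pixels = 84.666
V = pitch²·Σt = 0.93²·84.666 = 73.228

t(3,0)=3.296 V=73.228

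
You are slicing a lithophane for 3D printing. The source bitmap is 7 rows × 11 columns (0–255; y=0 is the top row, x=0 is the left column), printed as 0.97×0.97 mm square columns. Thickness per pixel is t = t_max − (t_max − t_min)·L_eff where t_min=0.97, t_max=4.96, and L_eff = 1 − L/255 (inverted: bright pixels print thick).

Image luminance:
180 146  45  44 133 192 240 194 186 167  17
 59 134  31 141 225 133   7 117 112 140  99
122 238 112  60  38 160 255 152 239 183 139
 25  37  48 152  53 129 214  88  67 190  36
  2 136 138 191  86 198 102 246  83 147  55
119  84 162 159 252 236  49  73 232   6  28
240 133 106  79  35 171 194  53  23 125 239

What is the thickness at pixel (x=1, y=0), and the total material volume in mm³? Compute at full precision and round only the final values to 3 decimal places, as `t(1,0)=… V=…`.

span = t_max - t_min = 4.96 - 0.97 = 3.990
L(1,0) = 146, L_eff = 1 - 146/255 = 0.427451 (inverted)
t(1,0) = 4.96 - 3.990·0.427451 = 3.254
Σt over all 7·11 pixels = 959889/4250 ≈ 225.8562353
V = pitch²·Σt = 0.97²·959889/4250 = 212.508

t(1,0)=3.254 V=212.508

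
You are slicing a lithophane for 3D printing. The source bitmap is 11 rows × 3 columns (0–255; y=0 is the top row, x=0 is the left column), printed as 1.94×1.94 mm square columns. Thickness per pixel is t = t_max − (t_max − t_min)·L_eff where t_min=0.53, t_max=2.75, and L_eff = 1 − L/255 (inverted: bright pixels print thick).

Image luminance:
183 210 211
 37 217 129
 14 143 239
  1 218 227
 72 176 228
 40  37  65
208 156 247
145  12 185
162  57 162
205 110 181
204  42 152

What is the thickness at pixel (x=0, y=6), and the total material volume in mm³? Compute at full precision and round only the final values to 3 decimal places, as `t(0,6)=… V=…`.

span = t_max - t_min = 2.75 - 0.53 = 2.220
L(0,6) = 208, L_eff = 1 - 208/255 = 0.184314 (inverted)
t(0,6) = 2.75 - 2.220·0.184314 = 2.341
Σt over all 11·3 pixels = 58.19
V = pitch²·Σt = 1.94²·58.19 = 219.004

t(0,6)=2.341 V=219.004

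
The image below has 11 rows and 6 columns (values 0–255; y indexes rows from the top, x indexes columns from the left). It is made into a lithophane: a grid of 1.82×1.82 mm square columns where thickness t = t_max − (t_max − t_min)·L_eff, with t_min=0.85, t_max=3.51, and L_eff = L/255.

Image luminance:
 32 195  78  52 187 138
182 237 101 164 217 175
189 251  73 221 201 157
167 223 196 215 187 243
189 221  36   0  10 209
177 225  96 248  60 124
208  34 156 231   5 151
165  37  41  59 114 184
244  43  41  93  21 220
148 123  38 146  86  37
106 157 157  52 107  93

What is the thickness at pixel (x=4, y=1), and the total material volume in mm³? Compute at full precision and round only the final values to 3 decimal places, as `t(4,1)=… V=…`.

t(4,1)=1.246 V=457.308

span = t_max - t_min = 3.51 - 0.85 = 2.660
L(4,1) = 217, L_eff = 217/255 = 0.850980
t(4,1) = 3.51 - 2.660·0.850980 = 1.246
Σt over all 11·6 pixels = 293376/2125 ≈ 138.0592941
V = pitch²·Σt = 1.82²·293376/2125 = 457.308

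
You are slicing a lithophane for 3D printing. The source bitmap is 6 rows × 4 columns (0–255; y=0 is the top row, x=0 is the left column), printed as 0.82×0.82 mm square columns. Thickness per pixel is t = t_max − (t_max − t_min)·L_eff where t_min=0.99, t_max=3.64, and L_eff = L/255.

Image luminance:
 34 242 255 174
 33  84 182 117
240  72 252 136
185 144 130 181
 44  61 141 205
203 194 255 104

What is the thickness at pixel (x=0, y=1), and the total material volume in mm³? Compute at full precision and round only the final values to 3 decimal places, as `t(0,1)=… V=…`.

t(0,1)=3.297 V=33.110

span = t_max - t_min = 3.64 - 0.99 = 2.650
L(0,1) = 33, L_eff = 33/255 = 0.129412
t(0,1) = 3.64 - 2.650·0.129412 = 3.297
Σt over all 6·4 pixels = 62783/1275 ≈ 49.2415686
V = pitch²·Σt = 0.82²·62783/1275 = 33.110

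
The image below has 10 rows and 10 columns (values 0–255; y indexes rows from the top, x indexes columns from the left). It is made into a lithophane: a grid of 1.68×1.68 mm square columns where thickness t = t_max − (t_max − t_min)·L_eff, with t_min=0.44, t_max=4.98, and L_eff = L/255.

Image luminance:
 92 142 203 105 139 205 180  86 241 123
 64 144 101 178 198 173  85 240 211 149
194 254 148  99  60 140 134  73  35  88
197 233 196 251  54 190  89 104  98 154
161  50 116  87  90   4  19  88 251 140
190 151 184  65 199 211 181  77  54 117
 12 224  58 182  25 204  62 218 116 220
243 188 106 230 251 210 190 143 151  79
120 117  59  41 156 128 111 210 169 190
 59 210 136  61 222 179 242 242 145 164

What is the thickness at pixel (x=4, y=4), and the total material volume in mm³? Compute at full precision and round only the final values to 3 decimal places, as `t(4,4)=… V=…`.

t(4,4)=3.378 V=684.069

span = t_max - t_min = 4.98 - 0.44 = 4.540
L(4,4) = 90, L_eff = 90/255 = 0.352941
t(4,4) = 4.98 - 4.540·0.352941 = 3.378
Σt over all 10·10 pixels = 515039/2125 ≈ 242.3712941
V = pitch²·Σt = 1.68²·515039/2125 = 684.069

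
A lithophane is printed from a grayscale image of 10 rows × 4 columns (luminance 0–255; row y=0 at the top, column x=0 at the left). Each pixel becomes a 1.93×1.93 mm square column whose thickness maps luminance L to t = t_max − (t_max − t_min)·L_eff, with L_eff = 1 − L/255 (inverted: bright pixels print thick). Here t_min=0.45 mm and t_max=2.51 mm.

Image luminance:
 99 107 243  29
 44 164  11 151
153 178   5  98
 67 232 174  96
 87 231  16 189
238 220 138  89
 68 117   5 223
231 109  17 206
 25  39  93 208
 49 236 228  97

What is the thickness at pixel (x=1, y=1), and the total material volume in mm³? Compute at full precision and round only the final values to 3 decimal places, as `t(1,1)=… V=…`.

span = t_max - t_min = 2.51 - 0.45 = 2.060
L(1,1) = 164, L_eff = 1 - 164/255 = 0.356863 (inverted)
t(1,1) = 2.51 - 2.060·0.356863 = 1.775
Σt over all 10·4 pixels = 24851/425 ≈ 58.4729412
V = pitch²·Σt = 1.93²·24851/425 = 217.806

t(1,1)=1.775 V=217.806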